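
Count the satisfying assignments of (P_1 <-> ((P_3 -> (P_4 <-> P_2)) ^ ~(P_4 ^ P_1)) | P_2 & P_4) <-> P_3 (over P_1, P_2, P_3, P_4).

P_1 | P_2 | P_3 | P_4 || (P_4 <-> P_2) | (P_3 -> (P_4 <-> P_2)) | (P_4 ^ P_1) | ~(P_4 ^ P_1) | (P_2 & P_4) | φ
 1  |  1  |  1  |  1  ||       1       |           1            |      0      |      1       |      1      | 1
 1  |  1  |  1  |  0  ||       0       |           0            |      1      |      0       |      0      | 0
 1  |  1  |  0  |  1  ||       1       |           1            |      0      |      1       |      1      | 0
 1  |  1  |  0  |  0  ||       0       |           1            |      1      |      0       |      0      | 0
 1  |  0  |  1  |  1  ||       0       |           0            |      0      |      1       |      0      | 1
 1  |  0  |  1  |  0  ||       1       |           1            |      1      |      0       |      0      | 1
 1  |  0  |  0  |  1  ||       0       |           1            |      0      |      1       |      0      | 1
 1  |  0  |  0  |  0  ||       1       |           1            |      1      |      0       |      0      | 0
 0  |  1  |  1  |  1  ||       1       |           1            |      1      |      0       |      1      | 0
 0  |  1  |  1  |  0  ||       0       |           0            |      0      |      1       |      0      | 0
 0  |  1  |  0  |  1  ||       1       |           1            |      1      |      0       |      1      | 1
 0  |  1  |  0  |  0  ||       0       |           1            |      0      |      1       |      0      | 0
 0  |  0  |  1  |  1  ||       0       |           0            |      1      |      0       |      0      | 1
 0  |  0  |  1  |  0  ||       1       |           1            |      0      |      1       |      0      | 1
 0  |  0  |  0  |  1  ||       0       |           1            |      1      |      0       |      0      | 1
 0  |  0  |  0  |  0  ||       1       |           1            |      0      |      1       |      0      | 0
The formula is true on 8 of the 16 rows.

8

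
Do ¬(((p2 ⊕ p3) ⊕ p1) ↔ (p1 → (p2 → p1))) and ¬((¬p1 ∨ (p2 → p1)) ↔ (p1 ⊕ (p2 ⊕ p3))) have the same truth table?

equivalent

p1 | p2 | p3 | φ | ψ
-- | -- | -- | - | -
T  | T  | T  | F | F
T  | T  | F  | T | T
T  | F  | T  | T | T
T  | F  | F  | F | F
F  | T  | T  | T | T
F  | T  | F  | F | F
F  | F  | T  | F | F
F  | F  | F  | T | T
The columns for φ and ψ agree on every row, so they are logically equivalent.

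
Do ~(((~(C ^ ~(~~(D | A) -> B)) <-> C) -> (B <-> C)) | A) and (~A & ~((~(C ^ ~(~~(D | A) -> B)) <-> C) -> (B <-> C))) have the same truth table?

equivalent

A | B | C | D || φ | ψ
1 | 1 | 1 | 1 || 0 | 0
1 | 1 | 1 | 0 || 0 | 0
1 | 1 | 0 | 1 || 0 | 0
1 | 1 | 0 | 0 || 0 | 0
1 | 0 | 1 | 1 || 0 | 0
1 | 0 | 1 | 0 || 0 | 0
1 | 0 | 0 | 1 || 0 | 0
1 | 0 | 0 | 0 || 0 | 0
0 | 1 | 1 | 1 || 0 | 0
0 | 1 | 1 | 0 || 0 | 0
0 | 1 | 0 | 1 || 0 | 0
0 | 1 | 0 | 0 || 0 | 0
0 | 0 | 1 | 1 || 1 | 1
0 | 0 | 1 | 0 || 0 | 0
0 | 0 | 0 | 1 || 0 | 0
0 | 0 | 0 | 0 || 0 | 0
The columns for φ and ψ agree on every row, so they are logically equivalent.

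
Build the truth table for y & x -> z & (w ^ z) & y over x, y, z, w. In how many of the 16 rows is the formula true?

13

x | y | z | w || ((y & x) -> (z & (w ^ z) & y))
T | T | T | T ||               F               
T | T | T | F ||               T               
T | T | F | T ||               F               
T | T | F | F ||               F               
T | F | T | T ||               T               
T | F | T | F ||               T               
T | F | F | T ||               T               
T | F | F | F ||               T               
F | T | T | T ||               T               
F | T | T | F ||               T               
F | T | F | T ||               T               
F | T | F | F ||               T               
F | F | T | T ||               T               
F | F | T | F ||               T               
F | F | F | T ||               T               
F | F | F | F ||               T               
The formula is true on 13 of the 16 rows.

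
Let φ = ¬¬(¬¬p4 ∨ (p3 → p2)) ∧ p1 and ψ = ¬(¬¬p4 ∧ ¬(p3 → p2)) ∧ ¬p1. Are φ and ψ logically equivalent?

p1 | p2 | p3 | p4 || φ | ψ
T  | T  | T  | T  || T | F
T  | T  | T  | F  || T | F
T  | T  | F  | T  || T | F
T  | T  | F  | F  || T | F
T  | F  | T  | T  || T | F
T  | F  | T  | F  || F | F
T  | F  | F  | T  || T | F
T  | F  | F  | F  || T | F
F  | T  | T  | T  || F | T
F  | T  | T  | F  || F | T
F  | T  | F  | T  || F | T
F  | T  | F  | F  || F | T
F  | F  | T  | T  || F | F
F  | F  | T  | F  || F | T
F  | F  | F  | T  || F | T
F  | F  | F  | F  || F | T
The columns differ at p1=T, p2=T, p3=T, p4=T (φ=T, ψ=F), so they are not equivalent.

not equivalent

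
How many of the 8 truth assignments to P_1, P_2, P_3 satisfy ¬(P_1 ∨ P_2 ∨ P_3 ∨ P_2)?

1

P_1  P_2  P_3  |  ¬(P_1 ∨ P_2 ∨ P_3 ∨ P_2)
 1    1    1   |             0            
 1    1    0   |             0            
 1    0    1   |             0            
 1    0    0   |             0            
 0    1    1   |             0            
 0    1    0   |             0            
 0    0    1   |             0            
 0    0    0   |             1            
The formula is true on 1 of the 8 rows.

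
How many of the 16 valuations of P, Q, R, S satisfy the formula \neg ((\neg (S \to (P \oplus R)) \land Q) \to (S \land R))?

P | Q | R | S || φ
1 | 1 | 1 | 1 || 0
1 | 1 | 1 | 0 || 0
1 | 1 | 0 | 1 || 0
1 | 1 | 0 | 0 || 0
1 | 0 | 1 | 1 || 0
1 | 0 | 1 | 0 || 0
1 | 0 | 0 | 1 || 0
1 | 0 | 0 | 0 || 0
0 | 1 | 1 | 1 || 0
0 | 1 | 1 | 0 || 0
0 | 1 | 0 | 1 || 1
0 | 1 | 0 | 0 || 0
0 | 0 | 1 | 1 || 0
0 | 0 | 1 | 0 || 0
0 | 0 | 0 | 1 || 0
0 | 0 | 0 | 0 || 0
The formula is true on 1 of the 16 rows.

1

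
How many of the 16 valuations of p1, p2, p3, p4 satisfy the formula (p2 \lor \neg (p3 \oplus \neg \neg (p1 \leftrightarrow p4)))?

  p1  |   p2  |   p3  |   p4  | (p1 \leftrightarrow p4) | \neg (p1 \leftrightarrow p4) |   φ  
----- | ----- | ----- | ----- | ----------------------- | ---------------------------- | -----
False | False | False | False |           True          |            False             | False
False | False | False |  True |          False          |             True             |  True
False | False |  True | False |           True          |            False             |  True
False | False |  True |  True |          False          |             True             | False
False |  True | False | False |           True          |            False             |  True
False |  True | False |  True |          False          |             True             |  True
False |  True |  True | False |           True          |            False             |  True
False |  True |  True |  True |          False          |             True             |  True
 True | False | False | False |          False          |             True             |  True
 True | False | False |  True |           True          |            False             | False
 True | False |  True | False |          False          |             True             | False
 True | False |  True |  True |           True          |            False             |  True
 True |  True | False | False |          False          |             True             |  True
 True |  True | False |  True |           True          |            False             |  True
 True |  True |  True | False |          False          |             True             |  True
 True |  True |  True |  True |           True          |            False             |  True
The formula is true on 12 of the 16 rows.

12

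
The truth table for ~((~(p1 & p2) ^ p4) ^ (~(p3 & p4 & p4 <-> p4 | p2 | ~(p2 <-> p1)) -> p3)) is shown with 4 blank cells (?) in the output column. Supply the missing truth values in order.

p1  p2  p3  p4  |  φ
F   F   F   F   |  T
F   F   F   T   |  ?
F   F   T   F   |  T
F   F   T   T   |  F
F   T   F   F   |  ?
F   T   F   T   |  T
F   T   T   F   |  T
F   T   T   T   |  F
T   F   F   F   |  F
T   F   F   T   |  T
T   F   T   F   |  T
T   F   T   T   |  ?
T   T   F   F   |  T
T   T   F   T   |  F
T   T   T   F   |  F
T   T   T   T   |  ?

T, F, F, T

Row p1=F, p2=F, p3=F, p4=T: (~(p1 & p2) ^ p4) = F, (~(p3 & p4 & p4 <-> p4 | p2 | ~(p2 <-> p1)) -> p3) = F, ((~(p1 & p2) ^ p4) ^ (~(p3 & p4 & p4 <-> p4 | p2 | ~(p2 <-> p1)) -> p3)) = F, so the formula = T.
Row p1=F, p2=T, p3=F, p4=F: (~(p1 & p2) ^ p4) = T, (~(p3 & p4 & p4 <-> p4 | p2 | ~(p2 <-> p1)) -> p3) = F, ((~(p1 & p2) ^ p4) ^ (~(p3 & p4 & p4 <-> p4 | p2 | ~(p2 <-> p1)) -> p3)) = T, so the formula = F.
Row p1=T, p2=F, p3=T, p4=T: (~(p1 & p2) ^ p4) = F, (~(p3 & p4 & p4 <-> p4 | p2 | ~(p2 <-> p1)) -> p3) = T, ((~(p1 & p2) ^ p4) ^ (~(p3 & p4 & p4 <-> p4 | p2 | ~(p2 <-> p1)) -> p3)) = T, so the formula = F.
Row p1=T, p2=T, p3=T, p4=T: (~(p1 & p2) ^ p4) = T, (~(p3 & p4 & p4 <-> p4 | p2 | ~(p2 <-> p1)) -> p3) = T, ((~(p1 & p2) ^ p4) ^ (~(p3 & p4 & p4 <-> p4 | p2 | ~(p2 <-> p1)) -> p3)) = F, so the formula = T.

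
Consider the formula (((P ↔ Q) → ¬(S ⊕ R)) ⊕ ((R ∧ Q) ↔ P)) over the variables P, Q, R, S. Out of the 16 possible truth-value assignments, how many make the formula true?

10

P | Q | R | S | φ
- | - | - | - | -
T | T | T | T | F
T | T | T | F | T
T | T | F | T | F
T | T | F | F | T
T | F | T | T | T
T | F | T | F | T
T | F | F | T | T
T | F | F | F | T
F | T | T | T | T
F | T | T | F | T
F | T | F | T | F
F | T | F | F | F
F | F | T | T | F
F | F | T | F | T
F | F | F | T | T
F | F | F | F | F
The formula is true on 10 of the 16 rows.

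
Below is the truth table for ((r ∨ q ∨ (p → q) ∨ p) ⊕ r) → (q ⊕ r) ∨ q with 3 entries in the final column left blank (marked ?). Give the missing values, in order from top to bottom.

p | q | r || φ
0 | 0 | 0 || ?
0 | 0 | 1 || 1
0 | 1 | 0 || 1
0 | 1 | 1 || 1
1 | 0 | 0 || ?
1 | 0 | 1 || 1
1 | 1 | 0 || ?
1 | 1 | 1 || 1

Row p=0, q=0, r=0: ((r ∨ q ∨ (p → q) ∨ p) ⊕ r) = 1, ((q ⊕ r) ∨ q) = 0, so the formula = 0.
Row p=1, q=0, r=0: ((r ∨ q ∨ (p → q) ∨ p) ⊕ r) = 1, ((q ⊕ r) ∨ q) = 0, so the formula = 0.
Row p=1, q=1, r=0: ((r ∨ q ∨ (p → q) ∨ p) ⊕ r) = 1, ((q ⊕ r) ∨ q) = 1, so the formula = 1.

0, 0, 1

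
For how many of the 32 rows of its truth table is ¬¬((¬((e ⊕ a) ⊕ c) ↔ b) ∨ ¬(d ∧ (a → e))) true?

a | b | c | d | e | φ
- | - | - | - | - | -
1 | 1 | 1 | 1 | 1 | 0
1 | 1 | 1 | 1 | 0 | 1
1 | 1 | 1 | 0 | 1 | 1
1 | 1 | 1 | 0 | 0 | 1
1 | 1 | 0 | 1 | 1 | 1
1 | 1 | 0 | 1 | 0 | 1
1 | 1 | 0 | 0 | 1 | 1
1 | 1 | 0 | 0 | 0 | 1
1 | 0 | 1 | 1 | 1 | 1
1 | 0 | 1 | 1 | 0 | 1
1 | 0 | 1 | 0 | 1 | 1
1 | 0 | 1 | 0 | 0 | 1
1 | 0 | 0 | 1 | 1 | 0
1 | 0 | 0 | 1 | 0 | 1
1 | 0 | 0 | 0 | 1 | 1
1 | 0 | 0 | 0 | 0 | 1
0 | 1 | 1 | 1 | 1 | 1
0 | 1 | 1 | 1 | 0 | 0
0 | 1 | 1 | 0 | 1 | 1
0 | 1 | 1 | 0 | 0 | 1
0 | 1 | 0 | 1 | 1 | 0
0 | 1 | 0 | 1 | 0 | 1
0 | 1 | 0 | 0 | 1 | 1
0 | 1 | 0 | 0 | 0 | 1
0 | 0 | 1 | 1 | 1 | 0
0 | 0 | 1 | 1 | 0 | 1
0 | 0 | 1 | 0 | 1 | 1
0 | 0 | 1 | 0 | 0 | 1
0 | 0 | 0 | 1 | 1 | 1
0 | 0 | 0 | 1 | 0 | 0
0 | 0 | 0 | 0 | 1 | 1
0 | 0 | 0 | 0 | 0 | 1
The formula is true on 26 of the 32 rows.

26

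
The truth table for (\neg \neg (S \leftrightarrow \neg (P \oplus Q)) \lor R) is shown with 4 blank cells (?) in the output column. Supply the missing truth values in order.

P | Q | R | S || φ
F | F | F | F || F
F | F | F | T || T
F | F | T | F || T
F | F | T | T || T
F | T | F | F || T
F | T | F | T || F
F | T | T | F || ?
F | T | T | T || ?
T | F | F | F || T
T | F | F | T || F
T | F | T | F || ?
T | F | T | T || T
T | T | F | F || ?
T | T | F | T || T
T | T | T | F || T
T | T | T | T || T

T, T, T, F

Row P=F, Q=T, R=T, S=F: \neg \neg (S \leftrightarrow \neg (P \oplus Q)) = T, so the formula = T.
Row P=F, Q=T, R=T, S=T: \neg \neg (S \leftrightarrow \neg (P \oplus Q)) = F, so the formula = T.
Row P=T, Q=F, R=T, S=F: \neg \neg (S \leftrightarrow \neg (P \oplus Q)) = T, so the formula = T.
Row P=T, Q=T, R=F, S=F: \neg \neg (S \leftrightarrow \neg (P \oplus Q)) = F, so the formula = F.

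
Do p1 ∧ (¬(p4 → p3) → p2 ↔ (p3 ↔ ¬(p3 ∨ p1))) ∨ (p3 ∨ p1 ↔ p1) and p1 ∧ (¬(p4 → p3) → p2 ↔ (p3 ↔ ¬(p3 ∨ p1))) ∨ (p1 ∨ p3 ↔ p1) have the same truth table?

p1 | p2 | p3 | p4 || φ | ψ
F  | F  | F  | F  || T | T
F  | F  | F  | T  || T | T
F  | F  | T  | F  || F | F
F  | F  | T  | T  || F | F
F  | T  | F  | F  || T | T
F  | T  | F  | T  || T | T
F  | T  | T  | F  || F | F
F  | T  | T  | T  || F | F
T  | F  | F  | F  || T | T
T  | F  | F  | T  || T | T
T  | F  | T  | F  || T | T
T  | F  | T  | T  || T | T
T  | T  | F  | F  || T | T
T  | T  | F  | T  || T | T
T  | T  | T  | F  || T | T
T  | T  | T  | T  || T | T
The columns for φ and ψ agree on every row, so they are logically equivalent.

equivalent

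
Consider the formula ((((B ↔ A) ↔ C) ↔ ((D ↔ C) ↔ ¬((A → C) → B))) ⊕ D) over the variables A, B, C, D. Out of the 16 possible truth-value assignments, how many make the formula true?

A | B | C | D || (B ↔ A) | ((B ↔ A) ↔ C) | (D ↔ C) | (A → C) | ((A → C) → B) | ¬((A → C) → B) | ((D ↔ C) ↔ ¬((A → C) → B)) | φ
0 | 0 | 0 | 0 ||    1    |       0       |    1    |    1    |       0       |       1        |             1              | 0
0 | 0 | 0 | 1 ||    1    |       0       |    0    |    1    |       0       |       1        |             0              | 0
0 | 0 | 1 | 0 ||    1    |       1       |    0    |    1    |       0       |       1        |             0              | 0
0 | 0 | 1 | 1 ||    1    |       1       |    1    |    1    |       0       |       1        |             1              | 0
0 | 1 | 0 | 0 ||    0    |       1       |    1    |    1    |       1       |       0        |             0              | 0
0 | 1 | 0 | 1 ||    0    |       1       |    0    |    1    |       1       |       0        |             1              | 0
0 | 1 | 1 | 0 ||    0    |       0       |    0    |    1    |       1       |       0        |             1              | 0
0 | 1 | 1 | 1 ||    0    |       0       |    1    |    1    |       1       |       0        |             0              | 0
1 | 0 | 0 | 0 ||    0    |       1       |    1    |    0    |       1       |       0        |             0              | 0
1 | 0 | 0 | 1 ||    0    |       1       |    0    |    0    |       1       |       0        |             1              | 0
1 | 0 | 1 | 0 ||    0    |       0       |    0    |    1    |       0       |       1        |             0              | 1
1 | 0 | 1 | 1 ||    0    |       0       |    1    |    1    |       0       |       1        |             1              | 1
1 | 1 | 0 | 0 ||    1    |       0       |    1    |    0    |       1       |       0        |             0              | 1
1 | 1 | 0 | 1 ||    1    |       0       |    0    |    0    |       1       |       0        |             1              | 1
1 | 1 | 1 | 0 ||    1    |       1       |    0    |    1    |       1       |       0        |             1              | 1
1 | 1 | 1 | 1 ||    1    |       1       |    1    |    1    |       1       |       0        |             0              | 1
The formula is true on 6 of the 16 rows.

6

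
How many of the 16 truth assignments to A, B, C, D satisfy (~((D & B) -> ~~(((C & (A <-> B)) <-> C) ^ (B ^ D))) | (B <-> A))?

9

A | B | C | D | φ
- | - | - | - | -
T | T | T | T | T
T | T | T | F | T
T | T | F | T | T
T | T | F | F | T
T | F | T | T | F
T | F | T | F | F
T | F | F | T | F
T | F | F | F | F
F | T | T | T | T
F | T | T | F | F
F | T | F | T | F
F | T | F | F | F
F | F | T | T | T
F | F | T | F | T
F | F | F | T | T
F | F | F | F | T
The formula is true on 9 of the 16 rows.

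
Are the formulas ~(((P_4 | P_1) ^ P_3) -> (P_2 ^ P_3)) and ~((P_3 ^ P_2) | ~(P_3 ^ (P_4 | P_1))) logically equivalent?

equivalent

P_1 | P_2 | P_3 | P_4 || φ | ψ
 F  |  F  |  F  |  F  || F | F
 F  |  F  |  F  |  T  || T | T
 F  |  F  |  T  |  F  || F | F
 F  |  F  |  T  |  T  || F | F
 F  |  T  |  F  |  F  || F | F
 F  |  T  |  F  |  T  || F | F
 F  |  T  |  T  |  F  || T | T
 F  |  T  |  T  |  T  || F | F
 T  |  F  |  F  |  F  || T | T
 T  |  F  |  F  |  T  || T | T
 T  |  F  |  T  |  F  || F | F
 T  |  F  |  T  |  T  || F | F
 T  |  T  |  F  |  F  || F | F
 T  |  T  |  F  |  T  || F | F
 T  |  T  |  T  |  F  || F | F
 T  |  T  |  T  |  T  || F | F
The columns for φ and ψ agree on every row, so they are logically equivalent.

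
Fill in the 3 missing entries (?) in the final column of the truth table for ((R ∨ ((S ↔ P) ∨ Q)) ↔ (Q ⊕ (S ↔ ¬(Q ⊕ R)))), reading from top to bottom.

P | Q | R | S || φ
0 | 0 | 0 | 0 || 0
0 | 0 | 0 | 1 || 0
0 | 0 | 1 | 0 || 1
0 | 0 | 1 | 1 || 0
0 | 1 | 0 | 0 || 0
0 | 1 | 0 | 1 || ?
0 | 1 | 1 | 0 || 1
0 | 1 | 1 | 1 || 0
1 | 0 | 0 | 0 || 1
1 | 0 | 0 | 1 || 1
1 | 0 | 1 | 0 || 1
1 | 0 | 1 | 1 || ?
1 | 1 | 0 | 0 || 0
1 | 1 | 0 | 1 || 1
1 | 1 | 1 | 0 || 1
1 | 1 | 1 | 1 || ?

Row P=0, Q=1, R=0, S=1: (R ∨ ((S ↔ P) ∨ Q)) = 1, (Q ⊕ (S ↔ ¬(Q ⊕ R))) = 1, so the formula = 1.
Row P=1, Q=0, R=1, S=1: (R ∨ ((S ↔ P) ∨ Q)) = 1, (Q ⊕ (S ↔ ¬(Q ⊕ R))) = 0, so the formula = 0.
Row P=1, Q=1, R=1, S=1: (R ∨ ((S ↔ P) ∨ Q)) = 1, (Q ⊕ (S ↔ ¬(Q ⊕ R))) = 0, so the formula = 0.

1, 0, 0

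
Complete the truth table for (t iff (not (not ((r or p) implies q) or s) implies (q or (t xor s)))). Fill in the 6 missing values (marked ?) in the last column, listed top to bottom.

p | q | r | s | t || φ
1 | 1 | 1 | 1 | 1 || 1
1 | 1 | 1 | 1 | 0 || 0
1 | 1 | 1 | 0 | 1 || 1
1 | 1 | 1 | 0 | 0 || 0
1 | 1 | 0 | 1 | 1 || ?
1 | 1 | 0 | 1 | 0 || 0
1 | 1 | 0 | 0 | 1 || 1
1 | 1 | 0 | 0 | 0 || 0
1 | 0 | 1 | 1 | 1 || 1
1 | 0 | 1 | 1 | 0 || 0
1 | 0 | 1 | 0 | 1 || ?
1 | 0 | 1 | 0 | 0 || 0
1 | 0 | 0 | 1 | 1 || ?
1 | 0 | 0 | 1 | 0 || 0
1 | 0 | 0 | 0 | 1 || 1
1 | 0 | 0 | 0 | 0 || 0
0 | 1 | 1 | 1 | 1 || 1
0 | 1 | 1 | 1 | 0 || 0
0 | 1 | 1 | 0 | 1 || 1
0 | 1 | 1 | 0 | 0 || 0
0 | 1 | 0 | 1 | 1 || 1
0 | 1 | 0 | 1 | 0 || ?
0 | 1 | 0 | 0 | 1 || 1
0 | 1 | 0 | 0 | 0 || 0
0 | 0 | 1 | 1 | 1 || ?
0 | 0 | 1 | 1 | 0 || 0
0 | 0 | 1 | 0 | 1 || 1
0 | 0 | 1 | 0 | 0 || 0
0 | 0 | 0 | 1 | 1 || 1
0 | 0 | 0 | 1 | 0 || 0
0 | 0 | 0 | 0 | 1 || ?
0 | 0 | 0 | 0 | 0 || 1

Row p=1, q=1, r=0, s=1, t=1: (not (not ((r or p) implies q) or s) implies (q or (t xor s))) = 1, so the formula = 1.
Row p=1, q=0, r=1, s=0, t=1: (not (not ((r or p) implies q) or s) implies (q or (t xor s))) = 1, so the formula = 1.
Row p=1, q=0, r=0, s=1, t=1: (not (not ((r or p) implies q) or s) implies (q or (t xor s))) = 1, so the formula = 1.
Row p=0, q=1, r=0, s=1, t=0: (not (not ((r or p) implies q) or s) implies (q or (t xor s))) = 1, so the formula = 0.
Row p=0, q=0, r=1, s=1, t=1: (not (not ((r or p) implies q) or s) implies (q or (t xor s))) = 1, so the formula = 1.
Row p=0, q=0, r=0, s=0, t=1: (not (not ((r or p) implies q) or s) implies (q or (t xor s))) = 1, so the formula = 1.

1, 1, 1, 0, 1, 1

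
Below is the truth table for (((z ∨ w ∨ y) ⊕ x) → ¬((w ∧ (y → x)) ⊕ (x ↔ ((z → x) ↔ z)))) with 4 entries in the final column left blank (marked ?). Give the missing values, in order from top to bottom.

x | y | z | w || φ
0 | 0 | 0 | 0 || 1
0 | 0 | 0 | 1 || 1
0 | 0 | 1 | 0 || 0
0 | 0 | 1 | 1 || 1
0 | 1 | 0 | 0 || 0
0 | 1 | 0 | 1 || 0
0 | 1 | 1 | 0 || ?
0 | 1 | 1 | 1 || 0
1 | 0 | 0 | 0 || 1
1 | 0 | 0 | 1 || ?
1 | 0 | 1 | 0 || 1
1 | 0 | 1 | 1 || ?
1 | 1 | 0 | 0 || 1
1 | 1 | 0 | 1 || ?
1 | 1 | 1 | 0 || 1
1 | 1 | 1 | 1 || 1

0, 1, 1, 1

Row x=0, y=1, z=1, w=0: ((z ∨ w ∨ y) ⊕ x) = 1, ¬((w ∧ (y → x)) ⊕ (x ↔ ((z → x) ↔ z))) = 0, so the formula = 0.
Row x=1, y=0, z=0, w=1: ((z ∨ w ∨ y) ⊕ x) = 0, ¬((w ∧ (y → x)) ⊕ (x ↔ ((z → x) ↔ z))) = 0, so the formula = 1.
Row x=1, y=0, z=1, w=1: ((z ∨ w ∨ y) ⊕ x) = 0, ¬((w ∧ (y → x)) ⊕ (x ↔ ((z → x) ↔ z))) = 1, so the formula = 1.
Row x=1, y=1, z=0, w=1: ((z ∨ w ∨ y) ⊕ x) = 0, ¬((w ∧ (y → x)) ⊕ (x ↔ ((z → x) ↔ z))) = 0, so the formula = 1.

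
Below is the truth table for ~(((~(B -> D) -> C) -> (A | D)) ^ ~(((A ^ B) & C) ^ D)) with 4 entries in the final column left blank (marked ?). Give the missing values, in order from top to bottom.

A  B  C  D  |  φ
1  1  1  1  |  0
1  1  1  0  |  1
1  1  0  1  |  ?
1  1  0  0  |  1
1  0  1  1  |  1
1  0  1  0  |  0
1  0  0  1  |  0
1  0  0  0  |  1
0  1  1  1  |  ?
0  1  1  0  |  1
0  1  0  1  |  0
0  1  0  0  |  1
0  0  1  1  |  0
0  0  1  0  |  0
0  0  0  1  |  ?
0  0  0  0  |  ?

Row A=1, B=1, C=0, D=1: ((~(B -> D) -> C) -> (A | D)) = 1, ~(((A ^ B) & C) ^ D) = 0, (((~(B -> D) -> C) -> (A | D)) ^ ~(((A ^ B) & C) ^ D)) = 1, so the formula = 0.
Row A=0, B=1, C=1, D=1: ((~(B -> D) -> C) -> (A | D)) = 1, ~(((A ^ B) & C) ^ D) = 1, (((~(B -> D) -> C) -> (A | D)) ^ ~(((A ^ B) & C) ^ D)) = 0, so the formula = 1.
Row A=0, B=0, C=0, D=1: ((~(B -> D) -> C) -> (A | D)) = 1, ~(((A ^ B) & C) ^ D) = 0, (((~(B -> D) -> C) -> (A | D)) ^ ~(((A ^ B) & C) ^ D)) = 1, so the formula = 0.
Row A=0, B=0, C=0, D=0: ((~(B -> D) -> C) -> (A | D)) = 0, ~(((A ^ B) & C) ^ D) = 1, (((~(B -> D) -> C) -> (A | D)) ^ ~(((A ^ B) & C) ^ D)) = 1, so the formula = 0.

0, 1, 0, 0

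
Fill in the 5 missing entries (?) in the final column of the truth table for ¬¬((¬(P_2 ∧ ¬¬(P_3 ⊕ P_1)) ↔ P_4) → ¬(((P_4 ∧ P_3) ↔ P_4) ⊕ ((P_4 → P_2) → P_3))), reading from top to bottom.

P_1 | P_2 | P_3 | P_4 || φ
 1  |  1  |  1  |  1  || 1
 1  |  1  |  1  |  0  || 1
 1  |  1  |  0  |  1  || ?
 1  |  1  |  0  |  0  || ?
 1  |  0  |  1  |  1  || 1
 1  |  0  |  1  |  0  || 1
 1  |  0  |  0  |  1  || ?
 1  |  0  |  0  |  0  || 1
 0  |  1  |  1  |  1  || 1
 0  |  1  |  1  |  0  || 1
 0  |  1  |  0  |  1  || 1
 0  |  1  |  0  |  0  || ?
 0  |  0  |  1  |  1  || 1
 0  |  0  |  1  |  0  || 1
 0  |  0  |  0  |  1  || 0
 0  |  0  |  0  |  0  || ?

1, 0, 0, 1, 1

Row P_1=1, P_2=1, P_3=0, P_4=1: ((¬(P_2 ∧ ¬¬(P_3 ⊕ P_1)) ↔ P_4) → ¬(((P_4 ∧ P_3) ↔ P_4) ⊕ ((P_4 → P_2) → P_3))) = 1, ¬((¬(P_2 ∧ ¬¬(P_3 ⊕ P_1)) ↔ P_4) → ¬(((P_4 ∧ P_3) ↔ P_4) ⊕ ((P_4 → P_2) → P_3))) = 0, so the formula = 1.
Row P_1=1, P_2=1, P_3=0, P_4=0: ((¬(P_2 ∧ ¬¬(P_3 ⊕ P_1)) ↔ P_4) → ¬(((P_4 ∧ P_3) ↔ P_4) ⊕ ((P_4 → P_2) → P_3))) = 0, ¬((¬(P_2 ∧ ¬¬(P_3 ⊕ P_1)) ↔ P_4) → ¬(((P_4 ∧ P_3) ↔ P_4) ⊕ ((P_4 → P_2) → P_3))) = 1, so the formula = 0.
Row P_1=1, P_2=0, P_3=0, P_4=1: ((¬(P_2 ∧ ¬¬(P_3 ⊕ P_1)) ↔ P_4) → ¬(((P_4 ∧ P_3) ↔ P_4) ⊕ ((P_4 → P_2) → P_3))) = 0, ¬((¬(P_2 ∧ ¬¬(P_3 ⊕ P_1)) ↔ P_4) → ¬(((P_4 ∧ P_3) ↔ P_4) ⊕ ((P_4 → P_2) → P_3))) = 1, so the formula = 0.
Row P_1=0, P_2=1, P_3=0, P_4=0: ((¬(P_2 ∧ ¬¬(P_3 ⊕ P_1)) ↔ P_4) → ¬(((P_4 ∧ P_3) ↔ P_4) ⊕ ((P_4 → P_2) → P_3))) = 1, ¬((¬(P_2 ∧ ¬¬(P_3 ⊕ P_1)) ↔ P_4) → ¬(((P_4 ∧ P_3) ↔ P_4) ⊕ ((P_4 → P_2) → P_3))) = 0, so the formula = 1.
Row P_1=0, P_2=0, P_3=0, P_4=0: ((¬(P_2 ∧ ¬¬(P_3 ⊕ P_1)) ↔ P_4) → ¬(((P_4 ∧ P_3) ↔ P_4) ⊕ ((P_4 → P_2) → P_3))) = 1, ¬((¬(P_2 ∧ ¬¬(P_3 ⊕ P_1)) ↔ P_4) → ¬(((P_4 ∧ P_3) ↔ P_4) ⊕ ((P_4 → P_2) → P_3))) = 0, so the formula = 1.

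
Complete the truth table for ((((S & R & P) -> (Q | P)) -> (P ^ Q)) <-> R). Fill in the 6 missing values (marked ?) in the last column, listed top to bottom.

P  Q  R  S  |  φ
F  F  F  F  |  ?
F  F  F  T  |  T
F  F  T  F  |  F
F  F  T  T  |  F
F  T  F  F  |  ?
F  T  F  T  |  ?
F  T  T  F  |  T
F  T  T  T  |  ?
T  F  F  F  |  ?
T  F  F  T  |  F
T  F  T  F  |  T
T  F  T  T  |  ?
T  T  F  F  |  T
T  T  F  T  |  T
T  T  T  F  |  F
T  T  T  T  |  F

Row P=F, Q=F, R=F, S=F: (((S & R & P) -> (Q | P)) -> (P ^ Q)) = F, so the formula = T.
Row P=F, Q=T, R=F, S=F: (((S & R & P) -> (Q | P)) -> (P ^ Q)) = T, so the formula = F.
Row P=F, Q=T, R=F, S=T: (((S & R & P) -> (Q | P)) -> (P ^ Q)) = T, so the formula = F.
Row P=F, Q=T, R=T, S=T: (((S & R & P) -> (Q | P)) -> (P ^ Q)) = T, so the formula = T.
Row P=T, Q=F, R=F, S=F: (((S & R & P) -> (Q | P)) -> (P ^ Q)) = T, so the formula = F.
Row P=T, Q=F, R=T, S=T: (((S & R & P) -> (Q | P)) -> (P ^ Q)) = T, so the formula = T.

T, F, F, T, F, T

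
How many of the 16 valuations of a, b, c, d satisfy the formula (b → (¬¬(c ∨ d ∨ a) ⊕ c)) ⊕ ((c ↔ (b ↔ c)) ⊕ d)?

a | b | c | d || (c ∨ d ∨ a) | ¬(c ∨ d ∨ a) | ¬¬(c ∨ d ∨ a) | (¬¬(c ∨ d ∨ a) ⊕ c) | (b → (¬¬(c ∨ d ∨ a) ⊕ c)) | (b ↔ c) | (c ↔ (b ↔ c)) | ((c ↔ (b ↔ c)) ⊕ d) | φ
T | T | T | T ||      T      |      F       |       T       |          F          |             F             |    T    |       T       |          F          | F
T | T | T | F ||      T      |      F       |       T       |          F          |             F             |    T    |       T       |          T          | T
T | T | F | T ||      T      |      F       |       T       |          T          |             T             |    F    |       T       |          F          | T
T | T | F | F ||      T      |      F       |       T       |          T          |             T             |    F    |       T       |          T          | F
T | F | T | T ||      T      |      F       |       T       |          F          |             T             |    F    |       F       |          T          | F
T | F | T | F ||      T      |      F       |       T       |          F          |             T             |    F    |       F       |          F          | T
T | F | F | T ||      T      |      F       |       T       |          T          |             T             |    T    |       F       |          T          | F
T | F | F | F ||      T      |      F       |       T       |          T          |             T             |    T    |       F       |          F          | T
F | T | T | T ||      T      |      F       |       T       |          F          |             F             |    T    |       T       |          F          | F
F | T | T | F ||      T      |      F       |       T       |          F          |             F             |    T    |       T       |          T          | T
F | T | F | T ||      T      |      F       |       T       |          T          |             T             |    F    |       T       |          F          | T
F | T | F | F ||      F      |      T       |       F       |          F          |             F             |    F    |       T       |          T          | T
F | F | T | T ||      T      |      F       |       T       |          F          |             T             |    F    |       F       |          T          | F
F | F | T | F ||      T      |      F       |       T       |          F          |             T             |    F    |       F       |          F          | T
F | F | F | T ||      T      |      F       |       T       |          T          |             T             |    T    |       F       |          T          | F
F | F | F | F ||      F      |      T       |       F       |          F          |             T             |    T    |       F       |          F          | T
The formula is true on 9 of the 16 rows.

9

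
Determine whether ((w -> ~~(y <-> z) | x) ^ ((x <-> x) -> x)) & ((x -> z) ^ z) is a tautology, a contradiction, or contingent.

x | y | z | w || φ
1 | 1 | 1 | 1 || 0
1 | 1 | 1 | 0 || 0
1 | 1 | 0 | 1 || 0
1 | 1 | 0 | 0 || 0
1 | 0 | 1 | 1 || 0
1 | 0 | 1 | 0 || 0
1 | 0 | 0 | 1 || 0
1 | 0 | 0 | 0 || 0
0 | 1 | 1 | 1 || 0
0 | 1 | 1 | 0 || 0
0 | 1 | 0 | 1 || 0
0 | 1 | 0 | 0 || 1
0 | 0 | 1 | 1 || 0
0 | 0 | 1 | 0 || 0
0 | 0 | 0 | 1 || 1
0 | 0 | 0 | 0 || 1
3 of 16 rows are 1, so the formula is contingent.

contingent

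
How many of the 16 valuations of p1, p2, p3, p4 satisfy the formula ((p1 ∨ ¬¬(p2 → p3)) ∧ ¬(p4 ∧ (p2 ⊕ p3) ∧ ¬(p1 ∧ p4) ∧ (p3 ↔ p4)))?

p1 | p2 | p3 | p4 | φ
-- | -- | -- | -- | -
1  | 1  | 1  | 1  | 1
1  | 1  | 1  | 0  | 1
1  | 1  | 0  | 1  | 1
1  | 1  | 0  | 0  | 1
1  | 0  | 1  | 1  | 1
1  | 0  | 1  | 0  | 1
1  | 0  | 0  | 1  | 1
1  | 0  | 0  | 0  | 1
0  | 1  | 1  | 1  | 1
0  | 1  | 1  | 0  | 1
0  | 1  | 0  | 1  | 0
0  | 1  | 0  | 0  | 0
0  | 0  | 1  | 1  | 0
0  | 0  | 1  | 0  | 1
0  | 0  | 0  | 1  | 1
0  | 0  | 0  | 0  | 1
The formula is true on 13 of the 16 rows.

13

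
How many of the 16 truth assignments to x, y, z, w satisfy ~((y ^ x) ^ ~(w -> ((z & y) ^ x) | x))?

7

x  y  z  w     (y ^ x)  (z & y)  ((z & y) ^ x)  (((z & y) ^ x) | x)  (w -> (((z & y) ^ x) | x))  ~(w -> (((z & y) ^ x) | x))  φ
F  F  F  F        F        F           F                 F                       T                            F               T
F  F  F  T        F        F           F                 F                       F                            T               F
F  F  T  F        F        F           F                 F                       T                            F               T
F  F  T  T        F        F           F                 F                       F                            T               F
F  T  F  F        T        F           F                 F                       T                            F               F
F  T  F  T        T        F           F                 F                       F                            T               T
F  T  T  F        T        T           T                 T                       T                            F               F
F  T  T  T        T        T           T                 T                       T                            F               F
T  F  F  F        T        F           T                 T                       T                            F               F
T  F  F  T        T        F           T                 T                       T                            F               F
T  F  T  F        T        F           T                 T                       T                            F               F
T  F  T  T        T        F           T                 T                       T                            F               F
T  T  F  F        F        F           T                 T                       T                            F               T
T  T  F  T        F        F           T                 T                       T                            F               T
T  T  T  F        F        T           F                 T                       T                            F               T
T  T  T  T        F        T           F                 T                       T                            F               T
The formula is true on 7 of the 16 rows.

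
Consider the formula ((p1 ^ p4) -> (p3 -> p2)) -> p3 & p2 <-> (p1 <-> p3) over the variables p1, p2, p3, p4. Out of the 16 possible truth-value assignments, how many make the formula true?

8

p1 | p2 | p3 | p4 | (p1 ^ p4) | (p3 -> p2) | ((p1 ^ p4) -> (p3 -> p2)) | (p3 & p2) | (p1 <-> p3) | φ
-- | -- | -- | -- | --------- | ---------- | ------------------------- | --------- | ----------- | -
T  | T  | T  | T  |     F     |     T      |             T             |     T     |      T      | T
T  | T  | T  | F  |     T     |     T      |             T             |     T     |      T      | T
T  | T  | F  | T  |     F     |     T      |             T             |     F     |      F      | T
T  | T  | F  | F  |     T     |     T      |             T             |     F     |      F      | T
T  | F  | T  | T  |     F     |     F      |             T             |     F     |      T      | F
T  | F  | T  | F  |     T     |     F      |             F             |     F     |      T      | T
T  | F  | F  | T  |     F     |     T      |             T             |     F     |      F      | T
T  | F  | F  | F  |     T     |     T      |             T             |     F     |      F      | T
F  | T  | T  | T  |     T     |     T      |             T             |     T     |      F      | F
F  | T  | T  | F  |     F     |     T      |             T             |     T     |      F      | F
F  | T  | F  | T  |     T     |     T      |             T             |     F     |      T      | F
F  | T  | F  | F  |     F     |     T      |             T             |     F     |      T      | F
F  | F  | T  | T  |     T     |     F      |             F             |     F     |      F      | F
F  | F  | T  | F  |     F     |     F      |             T             |     F     |      F      | T
F  | F  | F  | T  |     T     |     T      |             T             |     F     |      T      | F
F  | F  | F  | F  |     F     |     T      |             T             |     F     |      T      | F
The formula is true on 8 of the 16 rows.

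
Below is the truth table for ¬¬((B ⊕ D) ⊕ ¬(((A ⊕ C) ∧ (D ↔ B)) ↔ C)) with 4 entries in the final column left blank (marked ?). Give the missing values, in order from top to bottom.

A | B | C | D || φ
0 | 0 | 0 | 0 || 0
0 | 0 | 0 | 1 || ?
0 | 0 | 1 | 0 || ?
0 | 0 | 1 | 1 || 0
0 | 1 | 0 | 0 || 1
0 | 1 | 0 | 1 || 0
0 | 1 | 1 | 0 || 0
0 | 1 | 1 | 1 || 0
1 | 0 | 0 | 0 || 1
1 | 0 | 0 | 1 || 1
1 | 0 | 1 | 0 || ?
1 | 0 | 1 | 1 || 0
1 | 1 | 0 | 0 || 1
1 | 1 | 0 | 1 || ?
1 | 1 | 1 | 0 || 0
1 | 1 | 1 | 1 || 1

Row A=0, B=0, C=0, D=1: ((B ⊕ D) ⊕ ¬(((A ⊕ C) ∧ (D ↔ B)) ↔ C)) = 1, ¬((B ⊕ D) ⊕ ¬(((A ⊕ C) ∧ (D ↔ B)) ↔ C)) = 0, so the formula = 1.
Row A=0, B=0, C=1, D=0: ((B ⊕ D) ⊕ ¬(((A ⊕ C) ∧ (D ↔ B)) ↔ C)) = 0, ¬((B ⊕ D) ⊕ ¬(((A ⊕ C) ∧ (D ↔ B)) ↔ C)) = 1, so the formula = 0.
Row A=1, B=0, C=1, D=0: ((B ⊕ D) ⊕ ¬(((A ⊕ C) ∧ (D ↔ B)) ↔ C)) = 1, ¬((B ⊕ D) ⊕ ¬(((A ⊕ C) ∧ (D ↔ B)) ↔ C)) = 0, so the formula = 1.
Row A=1, B=1, C=0, D=1: ((B ⊕ D) ⊕ ¬(((A ⊕ C) ∧ (D ↔ B)) ↔ C)) = 1, ¬((B ⊕ D) ⊕ ¬(((A ⊕ C) ∧ (D ↔ B)) ↔ C)) = 0, so the formula = 1.

1, 0, 1, 1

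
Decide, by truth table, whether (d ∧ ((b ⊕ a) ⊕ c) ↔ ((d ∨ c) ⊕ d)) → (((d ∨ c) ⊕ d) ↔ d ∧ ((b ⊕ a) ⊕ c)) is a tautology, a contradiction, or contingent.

tautology

a  b  c  d  |  (b ⊕ a)  ((b ⊕ a) ⊕ c)  (d ∧ ((b ⊕ a) ⊕ c))  (d ∨ c)  ((d ∨ c) ⊕ d)  φ
T  T  T  T  |     F           T                 T              T           F        T
T  T  T  F  |     F           T                 F              T           T        T
T  T  F  T  |     F           F                 F              T           F        T
T  T  F  F  |     F           F                 F              F           F        T
T  F  T  T  |     T           F                 F              T           F        T
T  F  T  F  |     T           F                 F              T           T        T
T  F  F  T  |     T           T                 T              T           F        T
T  F  F  F  |     T           T                 F              F           F        T
F  T  T  T  |     T           F                 F              T           F        T
F  T  T  F  |     T           F                 F              T           T        T
F  T  F  T  |     T           T                 T              T           F        T
F  T  F  F  |     T           T                 F              F           F        T
F  F  T  T  |     F           T                 T              T           F        T
F  F  T  F  |     F           T                 F              T           T        T
F  F  F  T  |     F           F                 F              T           F        T
F  F  F  F  |     F           F                 F              F           F        T
Every row is T, so the formula is a tautology.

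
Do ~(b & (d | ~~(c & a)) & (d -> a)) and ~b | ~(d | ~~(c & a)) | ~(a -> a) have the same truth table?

not equivalent

a | b | c | d || φ | ψ
1 | 1 | 1 | 1 || 0 | 0
1 | 1 | 1 | 0 || 0 | 0
1 | 1 | 0 | 1 || 0 | 0
1 | 1 | 0 | 0 || 1 | 1
1 | 0 | 1 | 1 || 1 | 1
1 | 0 | 1 | 0 || 1 | 1
1 | 0 | 0 | 1 || 1 | 1
1 | 0 | 0 | 0 || 1 | 1
0 | 1 | 1 | 1 || 1 | 0
0 | 1 | 1 | 0 || 1 | 1
0 | 1 | 0 | 1 || 1 | 0
0 | 1 | 0 | 0 || 1 | 1
0 | 0 | 1 | 1 || 1 | 1
0 | 0 | 1 | 0 || 1 | 1
0 | 0 | 0 | 1 || 1 | 1
0 | 0 | 0 | 0 || 1 | 1
The columns differ at a=0, b=1, c=1, d=1 (φ=1, ψ=0), so they are not equivalent.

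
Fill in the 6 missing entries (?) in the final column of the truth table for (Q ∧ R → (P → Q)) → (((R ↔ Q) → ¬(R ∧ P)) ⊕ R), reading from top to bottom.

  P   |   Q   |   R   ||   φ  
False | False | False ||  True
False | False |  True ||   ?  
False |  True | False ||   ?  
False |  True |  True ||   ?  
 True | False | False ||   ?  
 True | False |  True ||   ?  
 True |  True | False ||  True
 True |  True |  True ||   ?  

Row P=False, Q=False, R=True: (Q ∧ R → (P → Q)) = True, (((R ↔ Q) → ¬(R ∧ P)) ⊕ R) = False, so the formula = False.
Row P=False, Q=True, R=False: (Q ∧ R → (P → Q)) = True, (((R ↔ Q) → ¬(R ∧ P)) ⊕ R) = True, so the formula = True.
Row P=False, Q=True, R=True: (Q ∧ R → (P → Q)) = True, (((R ↔ Q) → ¬(R ∧ P)) ⊕ R) = False, so the formula = False.
Row P=True, Q=False, R=False: (Q ∧ R → (P → Q)) = True, (((R ↔ Q) → ¬(R ∧ P)) ⊕ R) = True, so the formula = True.
Row P=True, Q=False, R=True: (Q ∧ R → (P → Q)) = True, (((R ↔ Q) → ¬(R ∧ P)) ⊕ R) = False, so the formula = False.
Row P=True, Q=True, R=True: (Q ∧ R → (P → Q)) = True, (((R ↔ Q) → ¬(R ∧ P)) ⊕ R) = True, so the formula = True.

False, True, False, True, False, True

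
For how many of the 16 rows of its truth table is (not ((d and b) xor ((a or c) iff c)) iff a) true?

a  b  c  d  |  (d and b)  (a or c)  ((a or c) iff c)  φ
T  T  T  T  |      T         T             T          T
T  T  T  F  |      F         T             T          F
T  T  F  T  |      T         T             F          F
T  T  F  F  |      F         T             F          T
T  F  T  T  |      F         T             T          F
T  F  T  F  |      F         T             T          F
T  F  F  T  |      F         T             F          T
T  F  F  F  |      F         T             F          T
F  T  T  T  |      T         T             T          F
F  T  T  F  |      F         T             T          T
F  T  F  T  |      T         F             T          F
F  T  F  F  |      F         F             T          T
F  F  T  T  |      F         T             T          T
F  F  T  F  |      F         T             T          T
F  F  F  T  |      F         F             T          T
F  F  F  F  |      F         F             T          T
The formula is true on 10 of the 16 rows.

10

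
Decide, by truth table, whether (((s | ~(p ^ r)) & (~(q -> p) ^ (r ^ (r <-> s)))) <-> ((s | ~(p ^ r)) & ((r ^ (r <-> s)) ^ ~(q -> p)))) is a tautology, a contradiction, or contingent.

tautology

p  q  r  s  |  φ
T  T  T  T  |  T
T  T  T  F  |  T
T  T  F  T  |  T
T  T  F  F  |  T
T  F  T  T  |  T
T  F  T  F  |  T
T  F  F  T  |  T
T  F  F  F  |  T
F  T  T  T  |  T
F  T  T  F  |  T
F  T  F  T  |  T
F  T  F  F  |  T
F  F  T  T  |  T
F  F  T  F  |  T
F  F  F  T  |  T
F  F  F  F  |  T
Every row is T, so the formula is a tautology.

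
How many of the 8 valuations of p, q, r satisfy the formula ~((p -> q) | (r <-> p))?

p  q  r     ~((p -> q) | (r <-> p))
F  F  F                F           
F  F  T                F           
F  T  F                F           
F  T  T                F           
T  F  F                T           
T  F  T                F           
T  T  F                F           
T  T  T                F           
The formula is true on 1 of the 8 rows.

1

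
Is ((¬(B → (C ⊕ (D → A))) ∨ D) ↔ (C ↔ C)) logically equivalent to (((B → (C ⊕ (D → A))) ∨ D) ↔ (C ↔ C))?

A | B | C | D || φ | ψ
F | F | F | F || F | T
F | F | F | T || T | T
F | F | T | F || F | T
F | F | T | T || T | T
F | T | F | F || F | T
F | T | F | T || T | T
F | T | T | F || T | F
F | T | T | T || T | T
T | F | F | F || F | T
T | F | F | T || T | T
T | F | T | F || F | T
T | F | T | T || T | T
T | T | F | F || F | T
T | T | F | T || T | T
T | T | T | F || T | F
T | T | T | T || T | T
The columns differ at A=F, B=F, C=F, D=F (φ=F, ψ=T), so they are not equivalent.

not equivalent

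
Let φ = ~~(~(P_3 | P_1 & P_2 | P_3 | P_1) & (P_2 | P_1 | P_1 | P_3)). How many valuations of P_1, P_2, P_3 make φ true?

P_1  P_2  P_3     (P_1 & P_2)  (P_3 | (P_1 & P_2))  (P_3 | P_1)  (P_2 | P_1 | P_1 | P_3)  φ
 T    T    T           T                T                T                  T             F
 T    T    F           T                T                T                  T             F
 T    F    T           F                T                T                  T             F
 T    F    F           F                F                T                  T             F
 F    T    T           F                T                T                  T             F
 F    T    F           F                F                F                  T             T
 F    F    T           F                T                T                  T             F
 F    F    F           F                F                F                  F             F
The formula is true on 1 of the 8 rows.

1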